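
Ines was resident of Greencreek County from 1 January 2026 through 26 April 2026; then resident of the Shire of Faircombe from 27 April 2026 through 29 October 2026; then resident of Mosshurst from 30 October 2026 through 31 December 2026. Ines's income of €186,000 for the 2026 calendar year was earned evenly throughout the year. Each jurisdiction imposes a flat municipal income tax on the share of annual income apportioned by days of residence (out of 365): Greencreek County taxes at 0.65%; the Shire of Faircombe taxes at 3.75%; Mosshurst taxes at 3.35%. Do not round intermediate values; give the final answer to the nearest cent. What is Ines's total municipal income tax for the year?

€5,014.10

Greencreek County, 1 January – 26 April 2026: 116 days → €186,000 × 0.65% × 116/365 = €384.2301
The Shire of Faircombe, 27 April – 29 October 2026: 186 days → €186,000 × 3.75% × 186/365 = €3,554.3836
Mosshurst, 30 October – 31 December 2026: 63 days → €186,000 × 3.35% × 63/365 = €1,075.4877
Total = €5,014.1014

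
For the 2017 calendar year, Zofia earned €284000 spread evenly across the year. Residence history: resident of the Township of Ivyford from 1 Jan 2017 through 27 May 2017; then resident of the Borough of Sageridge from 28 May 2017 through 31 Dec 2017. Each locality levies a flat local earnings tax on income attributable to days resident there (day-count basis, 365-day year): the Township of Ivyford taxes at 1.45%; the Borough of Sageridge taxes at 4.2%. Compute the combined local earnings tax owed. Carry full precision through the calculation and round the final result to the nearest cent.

The Township of Ivyford, 1 Jan – 27 May 2017: 147 days → €284000 × 1.45% × 147/365 = €1658.4822
The Borough of Sageridge, 28 May – 31 Dec 2017: 218 days → €284000 × 4.2% × 218/365 = €7124.1205
Total = €8782.6027

€8782.60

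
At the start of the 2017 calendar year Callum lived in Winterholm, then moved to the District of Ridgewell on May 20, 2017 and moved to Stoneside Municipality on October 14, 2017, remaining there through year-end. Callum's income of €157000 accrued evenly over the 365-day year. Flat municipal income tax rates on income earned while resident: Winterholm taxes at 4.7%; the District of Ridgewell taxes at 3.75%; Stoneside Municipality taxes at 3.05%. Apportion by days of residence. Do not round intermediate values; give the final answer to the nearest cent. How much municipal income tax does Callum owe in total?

€6217.63

Winterholm, January 1 – May 19, 2017: 139 days → €157000 × 4.7% × 139/365 = €2810.0849
The District of Ridgewell, May 20 – October 13, 2017: 147 days → €157000 × 3.75% × 147/365 = €2371.1301
Stoneside Municipality, October 14 – December 31, 2017: 79 days → €157000 × 3.05% × 79/365 = €1036.4151
Total = €6217.6301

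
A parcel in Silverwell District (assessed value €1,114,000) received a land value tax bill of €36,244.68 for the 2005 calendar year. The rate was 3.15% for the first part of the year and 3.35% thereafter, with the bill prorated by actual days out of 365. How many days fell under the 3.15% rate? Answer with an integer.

176 days

Let d = days at the first rate; then 365 − d days at the second rate.
€1,114,000 × [3.15%·d + 3.35%·(365−d)] / 365 = €36,244.68
Solving gives d = 176, so the new rate took effect on 26 June 2005.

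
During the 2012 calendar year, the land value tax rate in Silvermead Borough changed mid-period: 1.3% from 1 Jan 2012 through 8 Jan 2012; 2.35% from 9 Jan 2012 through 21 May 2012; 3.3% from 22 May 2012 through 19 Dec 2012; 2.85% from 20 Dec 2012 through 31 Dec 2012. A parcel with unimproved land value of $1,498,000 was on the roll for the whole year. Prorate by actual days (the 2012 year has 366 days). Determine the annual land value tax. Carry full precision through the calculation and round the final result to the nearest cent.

$43,347.86

1 Jan – 8 Jan 2012: 8 days at 1.3% → $1,498,000 × 1.3% × 8/366 = $425.6612
9 Jan – 21 May 2012: 134 days at 2.35% → $1,498,000 × 2.35% × 134/366 = $12,888.5301
22 May – 19 Dec 2012: 212 days at 3.3% → $1,498,000 × 3.3% × 212/366 = $28,633.9016
20 Dec – 31 Dec 2012: 12 days at 2.85% → $1,498,000 × 2.85% × 12/366 = $1,399.7705
Total = $43,347.8634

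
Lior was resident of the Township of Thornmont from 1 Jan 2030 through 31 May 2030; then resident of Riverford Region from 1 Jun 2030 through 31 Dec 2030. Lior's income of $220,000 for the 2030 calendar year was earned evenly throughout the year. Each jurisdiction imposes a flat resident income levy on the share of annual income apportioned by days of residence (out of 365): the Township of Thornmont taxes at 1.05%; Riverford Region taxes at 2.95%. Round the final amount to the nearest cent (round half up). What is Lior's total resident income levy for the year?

The Township of Thornmont, 1 Jan – 31 May 2030: 151 days → $220,000 × 1.05% × 151/365 = $955.6438
Riverford Region, 1 Jun – 31 Dec 2030: 214 days → $220,000 × 2.95% × 214/365 = $3,805.0959
Total = $4,760.7397

$4,760.74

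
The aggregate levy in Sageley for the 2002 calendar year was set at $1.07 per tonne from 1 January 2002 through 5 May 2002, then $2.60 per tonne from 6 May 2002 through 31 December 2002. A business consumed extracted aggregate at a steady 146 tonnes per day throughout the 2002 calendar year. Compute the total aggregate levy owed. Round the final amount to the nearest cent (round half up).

1 January – 5 May 2002: 125 days × 146 tonnes/day = 18,250 tonnes at $1.07/tonne → $19,527.50
6 May – 31 December 2002: 240 days × 146 tonnes/day = 35,040 tonnes at $2.60/tonne → $91,104.00

$110,631.50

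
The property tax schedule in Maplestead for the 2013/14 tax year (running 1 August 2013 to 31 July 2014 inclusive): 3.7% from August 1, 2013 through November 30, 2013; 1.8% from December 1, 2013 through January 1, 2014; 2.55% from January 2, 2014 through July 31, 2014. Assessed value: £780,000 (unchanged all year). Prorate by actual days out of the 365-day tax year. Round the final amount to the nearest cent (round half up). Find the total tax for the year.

£22,375.32

August 1 – November 30, 2013: 122 days at 3.7% → £780,000 × 3.7% × 122/365 = £9,646.3562
December 1, 2013 – January 1, 2014: 32 days at 1.8% → £780,000 × 1.8% × 32/365 = £1,230.9041
January 2 – July 31, 2014: 211 days at 2.55% → £780,000 × 2.55% × 211/365 = £11,498.0548
Total = £22,375.3151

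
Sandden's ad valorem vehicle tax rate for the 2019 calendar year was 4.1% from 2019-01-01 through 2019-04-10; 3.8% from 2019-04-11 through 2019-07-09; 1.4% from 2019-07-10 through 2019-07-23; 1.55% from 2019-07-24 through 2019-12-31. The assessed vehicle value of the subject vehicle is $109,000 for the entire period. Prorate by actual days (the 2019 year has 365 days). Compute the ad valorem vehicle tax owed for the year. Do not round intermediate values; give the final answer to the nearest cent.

2019-01-01 to 2019-04-10: 100 days at 4.1% → $109,000 × 4.1% × 100/365 = $1,224.3836
2019-04-11 to 2019-07-09: 90 days at 3.8% → $109,000 × 3.8% × 90/365 = $1,021.3151
2019-07-10 to 2019-07-23: 14 days at 1.4% → $109,000 × 1.4% × 14/365 = $58.5315
2019-07-24 to 2019-12-31: 161 days at 1.55% → $109,000 × 1.55% × 161/365 = $745.2315
Total = $3,049.4616

$3,049.46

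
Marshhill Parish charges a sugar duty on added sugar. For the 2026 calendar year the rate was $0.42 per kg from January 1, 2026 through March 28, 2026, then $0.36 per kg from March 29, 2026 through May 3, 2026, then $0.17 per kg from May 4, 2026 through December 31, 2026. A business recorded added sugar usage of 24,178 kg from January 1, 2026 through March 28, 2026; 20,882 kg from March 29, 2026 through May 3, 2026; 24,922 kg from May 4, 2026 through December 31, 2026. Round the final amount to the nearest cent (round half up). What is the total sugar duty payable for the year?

January 1 – March 28, 2026: 24,178 kg at $0.42/kg → $10,154.76
March 29 – May 3, 2026: 20,882 kg at $0.36/kg → $7,517.52
May 4 – December 31, 2026: 24,922 kg at $0.17/kg → $4,236.74

$21,909.02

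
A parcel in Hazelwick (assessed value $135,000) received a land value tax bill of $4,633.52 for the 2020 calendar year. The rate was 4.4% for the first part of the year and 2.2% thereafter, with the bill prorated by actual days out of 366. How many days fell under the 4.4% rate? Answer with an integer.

205 days

Let d = days at the first rate; then 366 − d days at the second rate.
$135,000 × [4.4%·d + 2.2%·(366−d)] / 366 = $4,633.52
Solving gives d = 205, so the new rate took effect on 24 July 2020.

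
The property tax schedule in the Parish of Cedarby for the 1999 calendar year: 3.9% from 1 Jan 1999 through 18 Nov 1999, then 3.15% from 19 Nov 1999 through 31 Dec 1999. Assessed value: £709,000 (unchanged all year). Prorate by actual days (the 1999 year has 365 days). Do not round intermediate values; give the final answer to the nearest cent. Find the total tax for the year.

1 Jan – 18 Nov 1999: 322 days at 3.9% → £709,000 × 3.9% × 322/365 = £24,393.4849
19 Nov – 31 Dec 1999: 43 days at 3.15% → £709,000 × 3.15% × 43/365 = £2,631.0699
Total = £27,024.5548

£27,024.55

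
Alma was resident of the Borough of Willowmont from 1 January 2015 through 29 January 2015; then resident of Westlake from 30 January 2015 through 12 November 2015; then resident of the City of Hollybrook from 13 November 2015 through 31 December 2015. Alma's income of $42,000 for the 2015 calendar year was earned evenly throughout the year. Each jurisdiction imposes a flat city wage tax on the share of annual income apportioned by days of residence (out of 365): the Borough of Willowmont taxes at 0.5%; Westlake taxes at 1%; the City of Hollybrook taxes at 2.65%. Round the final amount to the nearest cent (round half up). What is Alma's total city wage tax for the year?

The Borough of Willowmont, 1 January – 29 January 2015: 29 days → $42,000 × 0.5% × 29/365 = $16.6849
Westlake, 30 January – 12 November 2015: 287 days → $42,000 × 1% × 287/365 = $330.2466
The City of Hollybrook, 13 November – 31 December 2015: 49 days → $42,000 × 2.65% × 49/365 = $149.4164
Total = $496.3479

$496.35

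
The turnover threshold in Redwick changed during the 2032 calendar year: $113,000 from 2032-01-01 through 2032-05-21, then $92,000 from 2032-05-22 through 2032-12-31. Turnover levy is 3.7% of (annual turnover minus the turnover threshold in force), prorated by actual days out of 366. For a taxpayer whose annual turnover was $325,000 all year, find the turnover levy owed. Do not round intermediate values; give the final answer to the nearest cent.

2032-01-01 to 2032-05-21: 142 days, exemption $113,000 → ($325,000 − $113,000) × 3.7% × 142/366 = $3,043.3005
2032-05-22 to 2032-12-31: 224 days, exemption $92,000 → ($325,000 − $92,000) × 3.7% × 224/366 = $5,276.2404
Total = $8,319.5410

$8,319.54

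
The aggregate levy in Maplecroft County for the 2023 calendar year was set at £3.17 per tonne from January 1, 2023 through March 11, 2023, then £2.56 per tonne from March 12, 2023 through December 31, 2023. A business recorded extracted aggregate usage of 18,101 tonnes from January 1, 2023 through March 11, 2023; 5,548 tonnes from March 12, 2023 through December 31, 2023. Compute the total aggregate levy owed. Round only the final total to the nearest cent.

January 1 – March 11, 2023: 18,101 tonnes at £3.17/tonne → £57380.17
March 12 – December 31, 2023: 5,548 tonnes at £2.56/tonne → £14202.88

£71583.05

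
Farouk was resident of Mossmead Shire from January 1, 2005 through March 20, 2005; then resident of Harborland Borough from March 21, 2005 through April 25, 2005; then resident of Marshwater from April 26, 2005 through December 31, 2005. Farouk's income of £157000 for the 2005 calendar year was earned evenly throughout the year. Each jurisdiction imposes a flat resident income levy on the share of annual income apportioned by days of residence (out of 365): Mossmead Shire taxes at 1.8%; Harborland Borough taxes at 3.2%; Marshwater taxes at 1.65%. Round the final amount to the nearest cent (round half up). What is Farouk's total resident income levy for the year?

Mossmead Shire, January 1 – March 20, 2005: 79 days → £157000 × 1.8% × 79/365 = £611.6548
Harborland Borough, March 21 – April 25, 2005: 36 days → £157000 × 3.2% × 36/365 = £495.5178
Marshwater, April 26 – December 31, 2005: 250 days → £157000 × 1.65% × 250/365 = £1774.3151
Total = £2881.4877

£2881.49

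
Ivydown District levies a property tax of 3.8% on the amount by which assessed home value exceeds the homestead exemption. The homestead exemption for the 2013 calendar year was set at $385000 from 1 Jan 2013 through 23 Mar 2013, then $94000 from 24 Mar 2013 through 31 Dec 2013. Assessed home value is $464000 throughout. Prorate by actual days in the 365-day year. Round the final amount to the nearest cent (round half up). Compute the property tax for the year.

1 Jan – 23 Mar 2013: 82 days, exemption $385000 → ($464000 − $385000) × 3.8% × 82/365 = $674.4219
24 Mar – 31 Dec 2013: 283 days, exemption $94000 → ($464000 − $94000) × 3.8% × 283/365 = $10901.3151
Total = $11575.7370

$11575.74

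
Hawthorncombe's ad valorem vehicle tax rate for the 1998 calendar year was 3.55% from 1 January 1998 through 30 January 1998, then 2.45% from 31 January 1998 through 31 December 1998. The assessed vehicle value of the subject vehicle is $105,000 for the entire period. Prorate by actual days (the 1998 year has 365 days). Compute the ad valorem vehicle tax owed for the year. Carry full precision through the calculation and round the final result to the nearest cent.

$2,667.43

1 January – 30 January 1998: 30 days at 3.55% → $105,000 × 3.55% × 30/365 = $306.3699
31 January – 31 December 1998: 335 days at 2.45% → $105,000 × 2.45% × 335/365 = $2,361.0616
Total = $2,667.4315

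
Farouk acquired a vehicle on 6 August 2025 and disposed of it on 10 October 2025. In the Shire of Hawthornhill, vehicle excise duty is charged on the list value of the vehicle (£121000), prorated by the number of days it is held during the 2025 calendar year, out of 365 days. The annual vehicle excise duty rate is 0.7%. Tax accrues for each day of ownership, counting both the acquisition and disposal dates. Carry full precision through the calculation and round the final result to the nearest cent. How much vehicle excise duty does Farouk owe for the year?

£153.16

Days held (6 August – 10 October 2025): 66 out of 365
Tax = £121000 × 0.7% × 66/365 = £153.1562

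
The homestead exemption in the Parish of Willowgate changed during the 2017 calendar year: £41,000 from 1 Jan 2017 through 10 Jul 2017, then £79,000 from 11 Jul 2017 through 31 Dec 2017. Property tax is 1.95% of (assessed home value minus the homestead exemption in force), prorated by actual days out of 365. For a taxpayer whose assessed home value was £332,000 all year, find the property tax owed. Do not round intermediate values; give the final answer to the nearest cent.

£5,321.26

1 Jan – 10 Jul 2017: 191 days, exemption £41,000 → (£332,000 − £41,000) × 1.95% × 191/365 = £2,969.3959
11 Jul – 31 Dec 2017: 174 days, exemption £79,000 → (£332,000 − £79,000) × 1.95% × 174/365 = £2,351.8603
Total = £5,321.2562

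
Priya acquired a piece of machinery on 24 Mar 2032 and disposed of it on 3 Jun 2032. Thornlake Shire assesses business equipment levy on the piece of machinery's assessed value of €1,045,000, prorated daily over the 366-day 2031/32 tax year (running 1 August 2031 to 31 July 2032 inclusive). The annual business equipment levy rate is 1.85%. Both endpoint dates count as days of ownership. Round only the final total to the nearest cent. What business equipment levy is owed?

Days held (24 Mar – 3 Jun 2032): 72 out of 366
Tax = €1,045,000 × 1.85% × 72/366 = €3,803.1148

€3,803.11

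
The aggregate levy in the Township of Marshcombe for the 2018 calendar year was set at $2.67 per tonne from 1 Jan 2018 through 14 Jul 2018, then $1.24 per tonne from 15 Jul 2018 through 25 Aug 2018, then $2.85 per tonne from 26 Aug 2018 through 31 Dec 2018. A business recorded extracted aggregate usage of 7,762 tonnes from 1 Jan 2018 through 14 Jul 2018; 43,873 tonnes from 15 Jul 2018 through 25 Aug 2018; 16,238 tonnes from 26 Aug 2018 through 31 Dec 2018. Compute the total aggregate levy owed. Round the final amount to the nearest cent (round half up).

$121,405.36

1 Jan – 14 Jul 2018: 7,762 tonnes at $2.67/tonne → $20,724.54
15 Jul – 25 Aug 2018: 43,873 tonnes at $1.24/tonne → $54,402.52
26 Aug – 31 Dec 2018: 16,238 tonnes at $2.85/tonne → $46,278.30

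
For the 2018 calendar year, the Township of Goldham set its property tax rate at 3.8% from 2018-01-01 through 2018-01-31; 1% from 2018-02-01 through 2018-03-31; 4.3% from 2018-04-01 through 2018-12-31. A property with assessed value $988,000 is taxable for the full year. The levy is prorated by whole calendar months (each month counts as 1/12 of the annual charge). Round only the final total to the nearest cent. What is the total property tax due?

2018-01-01 to 2018-01-31: 1 month at 3.8% → $988,000 × 3.8% × 1/12 = $3,128.6667
2018-02-01 to 2018-03-31: 2 months at 1% → $988,000 × 1% × 2/12 = $1,646.6667
2018-04-01 to 2018-12-31: 9 months at 4.3% → $988,000 × 4.3% × 9/12 = $31,863.0000
Total = $36,638.3333

$36,638.33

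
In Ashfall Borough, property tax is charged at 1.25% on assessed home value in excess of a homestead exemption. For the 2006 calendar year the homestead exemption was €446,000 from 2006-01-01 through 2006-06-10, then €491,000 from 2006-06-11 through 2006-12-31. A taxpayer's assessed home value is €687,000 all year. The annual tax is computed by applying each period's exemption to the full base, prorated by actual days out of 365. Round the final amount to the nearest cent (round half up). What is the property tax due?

2006-01-01 to 2006-06-10: 161 days, exemption €446,000 → (€687,000 − €446,000) × 1.25% × 161/365 = €1,328.8014
2006-06-11 to 2006-12-31: 204 days, exemption €491,000 → (€687,000 − €491,000) × 1.25% × 204/365 = €1,369.3151
Total = €2,698.1164

€2,698.12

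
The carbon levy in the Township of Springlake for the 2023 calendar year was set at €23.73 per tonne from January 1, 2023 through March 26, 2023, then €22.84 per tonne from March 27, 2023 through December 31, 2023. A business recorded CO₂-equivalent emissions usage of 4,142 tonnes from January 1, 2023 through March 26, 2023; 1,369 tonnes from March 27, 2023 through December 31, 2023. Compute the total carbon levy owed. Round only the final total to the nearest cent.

€129557.62

January 1 – March 26, 2023: 4,142 tonnes at €23.73/tonne → €98289.66
March 27 – December 31, 2023: 1,369 tonnes at €22.84/tonne → €31267.96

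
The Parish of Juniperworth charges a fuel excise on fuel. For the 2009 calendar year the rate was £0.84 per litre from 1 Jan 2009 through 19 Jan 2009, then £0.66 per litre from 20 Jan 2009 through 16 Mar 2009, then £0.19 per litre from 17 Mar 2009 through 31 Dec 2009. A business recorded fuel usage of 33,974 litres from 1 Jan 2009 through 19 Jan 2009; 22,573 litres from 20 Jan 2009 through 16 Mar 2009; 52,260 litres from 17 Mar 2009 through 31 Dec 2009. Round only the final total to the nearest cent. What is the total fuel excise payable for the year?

£53365.74

1 Jan – 19 Jan 2009: 33,974 litres at £0.84/litre → £28538.16
20 Jan – 16 Mar 2009: 22,573 litres at £0.66/litre → £14898.18
17 Mar – 31 Dec 2009: 52,260 litres at £0.19/litre → £9929.40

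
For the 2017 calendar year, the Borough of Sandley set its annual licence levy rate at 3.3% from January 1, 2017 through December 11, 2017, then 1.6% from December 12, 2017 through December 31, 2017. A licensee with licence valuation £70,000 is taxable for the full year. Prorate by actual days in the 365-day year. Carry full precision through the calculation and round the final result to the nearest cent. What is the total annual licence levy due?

January 1 – December 11, 2017: 345 days at 3.3% → £70,000 × 3.3% × 345/365 = £2,183.4247
December 12 – December 31, 2017: 20 days at 1.6% → £70,000 × 1.6% × 20/365 = £61.3699
Total = £2,244.7945

£2,244.79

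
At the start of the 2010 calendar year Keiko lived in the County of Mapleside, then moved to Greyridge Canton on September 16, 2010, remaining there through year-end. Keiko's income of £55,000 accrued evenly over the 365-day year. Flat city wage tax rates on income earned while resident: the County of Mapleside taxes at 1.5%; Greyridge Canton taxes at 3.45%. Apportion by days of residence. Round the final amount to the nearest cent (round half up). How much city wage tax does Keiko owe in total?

£1,139.40

The County of Mapleside, January 1 – September 15, 2010: 258 days → £55,000 × 1.5% × 258/365 = £583.1507
Greyridge Canton, September 16 – December 31, 2010: 107 days → £55,000 × 3.45% × 107/365 = £556.2534
Total = £1,139.4041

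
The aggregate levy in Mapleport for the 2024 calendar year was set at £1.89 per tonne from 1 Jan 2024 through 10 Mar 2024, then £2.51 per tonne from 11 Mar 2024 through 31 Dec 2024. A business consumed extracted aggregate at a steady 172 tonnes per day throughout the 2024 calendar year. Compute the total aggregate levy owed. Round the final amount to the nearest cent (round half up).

£150544.72

1 Jan – 10 Mar 2024: 70 days × 172 tonnes/day = 12,040 tonnes at £1.89/tonne → £22755.60
11 Mar – 31 Dec 2024: 296 days × 172 tonnes/day = 50,912 tonnes at £2.51/tonne → £127789.12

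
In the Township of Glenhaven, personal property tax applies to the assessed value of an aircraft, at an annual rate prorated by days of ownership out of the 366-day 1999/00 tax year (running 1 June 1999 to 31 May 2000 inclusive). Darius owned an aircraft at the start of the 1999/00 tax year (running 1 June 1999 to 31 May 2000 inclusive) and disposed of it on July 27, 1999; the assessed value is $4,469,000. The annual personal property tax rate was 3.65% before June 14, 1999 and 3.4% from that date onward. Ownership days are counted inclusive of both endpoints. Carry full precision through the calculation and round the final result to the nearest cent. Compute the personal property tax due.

$24,060.56

June 1 – June 13, 1999: 13 days at 3.65% → $4,469,000 × 3.65% × 13/366 = $5,793.8265
June 14 – July 27, 1999: 44 days at 3.4% → $4,469,000 × 3.4% × 44/366 = $18,266.7322
Total = $24,060.5587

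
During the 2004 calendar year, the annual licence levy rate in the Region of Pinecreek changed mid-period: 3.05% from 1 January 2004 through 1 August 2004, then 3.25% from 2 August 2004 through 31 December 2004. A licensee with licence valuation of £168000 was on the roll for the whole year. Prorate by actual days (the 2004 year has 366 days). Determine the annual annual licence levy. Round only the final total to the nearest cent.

£5263.54

1 January – 1 August 2004: 214 days at 3.05% → £168000 × 3.05% × 214/366 = £2996.0000
2 August – 31 December 2004: 152 days at 3.25% → £168000 × 3.25% × 152/366 = £2267.5410
Total = £5263.5410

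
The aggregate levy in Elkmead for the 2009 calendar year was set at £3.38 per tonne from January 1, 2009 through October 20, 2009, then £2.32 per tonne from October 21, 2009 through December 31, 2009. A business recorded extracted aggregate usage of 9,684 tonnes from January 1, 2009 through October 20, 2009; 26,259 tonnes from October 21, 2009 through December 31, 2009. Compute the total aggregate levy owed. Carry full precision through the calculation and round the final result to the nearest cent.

£93652.80

January 1 – October 20, 2009: 9,684 tonnes at £3.38/tonne → £32731.92
October 21 – December 31, 2009: 26,259 tonnes at £2.32/tonne → £60920.88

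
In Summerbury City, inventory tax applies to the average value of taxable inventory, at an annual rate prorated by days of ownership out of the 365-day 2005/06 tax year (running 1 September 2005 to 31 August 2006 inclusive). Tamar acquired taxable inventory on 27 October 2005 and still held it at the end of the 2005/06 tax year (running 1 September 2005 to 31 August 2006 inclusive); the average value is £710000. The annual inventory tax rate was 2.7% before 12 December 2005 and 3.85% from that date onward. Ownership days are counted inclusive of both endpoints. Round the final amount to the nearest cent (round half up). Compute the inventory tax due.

£22112.12

27 October – 11 December 2005: 46 days at 2.7% → £710000 × 2.7% × 46/365 = £2415.9452
12 December 2005 – 31 August 2006: 263 days at 3.85% → £710000 × 3.85% × 263/365 = £19696.1781
Total = £22112.1233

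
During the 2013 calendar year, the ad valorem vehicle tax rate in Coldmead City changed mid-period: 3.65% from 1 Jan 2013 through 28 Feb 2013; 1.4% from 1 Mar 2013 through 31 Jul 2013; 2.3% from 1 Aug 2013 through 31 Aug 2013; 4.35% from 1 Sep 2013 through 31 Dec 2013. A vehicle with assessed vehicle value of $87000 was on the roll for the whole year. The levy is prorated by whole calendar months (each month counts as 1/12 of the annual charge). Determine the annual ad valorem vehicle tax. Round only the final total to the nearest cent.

$2465.00

1 Jan – 28 Feb 2013: 2 months at 3.65% → $87000 × 3.65% × 2/12 = $529.2500
1 Mar – 31 Jul 2013: 5 months at 1.4% → $87000 × 1.4% × 5/12 = $507.5000
1 Aug – 31 Aug 2013: 1 month at 2.3% → $87000 × 2.3% × 1/12 = $166.7500
1 Sep – 31 Dec 2013: 4 months at 4.35% → $87000 × 4.35% × 4/12 = $1261.5000
Total = $2465.0000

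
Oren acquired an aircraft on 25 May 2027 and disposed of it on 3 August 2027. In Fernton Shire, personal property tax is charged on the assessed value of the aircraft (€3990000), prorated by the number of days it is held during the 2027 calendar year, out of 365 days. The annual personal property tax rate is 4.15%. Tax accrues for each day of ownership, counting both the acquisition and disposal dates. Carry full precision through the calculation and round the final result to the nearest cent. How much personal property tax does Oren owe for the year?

Days held (25 May – 3 August 2027): 71 out of 365
Tax = €3990000 × 4.15% × 71/365 = €32209.6849

€32209.68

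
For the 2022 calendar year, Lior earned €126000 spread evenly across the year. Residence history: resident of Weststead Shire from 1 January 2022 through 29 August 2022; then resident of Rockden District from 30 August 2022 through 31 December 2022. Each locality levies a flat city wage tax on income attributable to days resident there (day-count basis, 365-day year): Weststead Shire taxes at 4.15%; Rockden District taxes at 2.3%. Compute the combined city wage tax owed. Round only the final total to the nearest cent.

Weststead Shire, 1 January – 29 August 2022: 241 days → €126000 × 4.15% × 241/365 = €3452.5726
Rockden District, 30 August – 31 December 2022: 124 days → €126000 × 2.3% × 124/365 = €984.5260
Total = €4437.0986

€4437.10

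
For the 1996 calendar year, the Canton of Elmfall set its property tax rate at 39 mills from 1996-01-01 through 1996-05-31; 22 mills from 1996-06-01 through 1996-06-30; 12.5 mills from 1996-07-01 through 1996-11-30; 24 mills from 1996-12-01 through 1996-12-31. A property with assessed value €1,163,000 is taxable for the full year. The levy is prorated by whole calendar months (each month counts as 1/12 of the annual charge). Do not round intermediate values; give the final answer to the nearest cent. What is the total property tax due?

€29,414.21

1996-01-01 to 1996-05-31: 5 months at 39 mills → €1,163,000 × 3.9% × 5/12 = €18,898.7500
1996-06-01 to 1996-06-30: 1 month at 22 mills → €1,163,000 × 2.2% × 1/12 = €2,132.1667
1996-07-01 to 1996-11-30: 5 months at 12.5 mills → €1,163,000 × 1.25% × 5/12 = €6,057.2917
1996-12-01 to 1996-12-31: 1 month at 24 mills → €1,163,000 × 2.4% × 1/12 = €2,326.0000
Total = €29,414.2083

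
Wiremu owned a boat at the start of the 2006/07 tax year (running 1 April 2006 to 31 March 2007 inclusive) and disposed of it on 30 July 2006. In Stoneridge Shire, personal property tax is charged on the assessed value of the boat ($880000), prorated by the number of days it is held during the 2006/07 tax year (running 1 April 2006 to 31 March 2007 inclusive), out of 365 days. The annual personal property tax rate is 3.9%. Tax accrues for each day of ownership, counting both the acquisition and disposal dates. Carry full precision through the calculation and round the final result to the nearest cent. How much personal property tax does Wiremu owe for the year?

Days held (1 April – 30 July 2006): 121 out of 365
Tax = $880000 × 3.9% × 121/365 = $11377.3151

$11377.32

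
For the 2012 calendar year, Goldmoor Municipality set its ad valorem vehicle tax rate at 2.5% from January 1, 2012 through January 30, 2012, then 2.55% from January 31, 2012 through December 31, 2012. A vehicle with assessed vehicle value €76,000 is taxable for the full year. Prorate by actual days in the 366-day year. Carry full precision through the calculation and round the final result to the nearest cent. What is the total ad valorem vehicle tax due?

€1,934.89

January 1 – January 30, 2012: 30 days at 2.5% → €76,000 × 2.5% × 30/366 = €155.7377
January 31 – December 31, 2012: 336 days at 2.55% → €76,000 × 2.55% × 336/366 = €1,779.1475
Total = €1,934.8852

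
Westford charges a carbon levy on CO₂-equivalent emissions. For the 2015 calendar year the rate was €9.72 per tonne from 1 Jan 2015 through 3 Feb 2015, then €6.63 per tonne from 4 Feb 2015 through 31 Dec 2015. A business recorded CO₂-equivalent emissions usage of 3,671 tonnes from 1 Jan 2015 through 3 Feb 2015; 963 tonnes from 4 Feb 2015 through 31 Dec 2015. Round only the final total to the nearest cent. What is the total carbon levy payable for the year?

1 Jan – 3 Feb 2015: 3,671 tonnes at €9.72/tonne → €35682.12
4 Feb – 31 Dec 2015: 963 tonnes at €6.63/tonne → €6384.69

€42066.81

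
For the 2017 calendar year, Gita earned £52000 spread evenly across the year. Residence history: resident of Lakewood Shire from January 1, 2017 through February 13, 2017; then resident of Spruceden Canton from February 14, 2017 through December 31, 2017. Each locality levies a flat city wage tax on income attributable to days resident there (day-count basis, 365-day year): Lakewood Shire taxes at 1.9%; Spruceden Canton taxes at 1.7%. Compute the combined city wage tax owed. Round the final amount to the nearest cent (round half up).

Lakewood Shire, January 1 – February 13, 2017: 44 days → £52000 × 1.9% × 44/365 = £119.1014
Spruceden Canton, February 14 – December 31, 2017: 321 days → £52000 × 1.7% × 321/365 = £777.4356
Total = £896.5370

£896.54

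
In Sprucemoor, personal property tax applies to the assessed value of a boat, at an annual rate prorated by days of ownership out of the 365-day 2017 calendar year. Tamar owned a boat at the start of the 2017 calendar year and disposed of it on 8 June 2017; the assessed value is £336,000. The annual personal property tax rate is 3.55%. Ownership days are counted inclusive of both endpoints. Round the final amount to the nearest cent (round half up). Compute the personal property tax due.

Days held (1 January – 8 June 2017): 159 out of 365
Tax = £336,000 × 3.55% × 159/365 = £5,196.0329

£5,196.03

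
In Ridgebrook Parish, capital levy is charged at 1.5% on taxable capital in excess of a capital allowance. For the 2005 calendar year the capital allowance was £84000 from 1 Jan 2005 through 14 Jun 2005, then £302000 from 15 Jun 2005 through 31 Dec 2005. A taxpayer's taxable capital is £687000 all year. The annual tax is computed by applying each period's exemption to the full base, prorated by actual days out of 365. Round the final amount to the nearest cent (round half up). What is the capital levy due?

1 Jan – 14 Jun 2005: 165 days, exemption £84000 → (£687000 − £84000) × 1.5% × 165/365 = £4088.8356
15 Jun – 31 Dec 2005: 200 days, exemption £302000 → (£687000 − £302000) × 1.5% × 200/365 = £3164.3836
Total = £7253.2192

£7253.22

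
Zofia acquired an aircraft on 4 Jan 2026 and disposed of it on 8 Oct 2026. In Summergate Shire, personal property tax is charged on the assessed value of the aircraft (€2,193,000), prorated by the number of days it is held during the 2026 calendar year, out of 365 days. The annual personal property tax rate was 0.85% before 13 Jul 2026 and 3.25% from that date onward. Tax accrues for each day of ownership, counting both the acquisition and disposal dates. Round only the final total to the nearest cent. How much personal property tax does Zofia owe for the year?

€26,886.78

4 Jan – 12 Jul 2026: 190 days at 0.85% → €2,193,000 × 0.85% × 190/365 = €9,703.2740
13 Jul – 8 Oct 2026: 88 days at 3.25% → €2,193,000 × 3.25% × 88/365 = €17,183.5068
Total = €26,886.7808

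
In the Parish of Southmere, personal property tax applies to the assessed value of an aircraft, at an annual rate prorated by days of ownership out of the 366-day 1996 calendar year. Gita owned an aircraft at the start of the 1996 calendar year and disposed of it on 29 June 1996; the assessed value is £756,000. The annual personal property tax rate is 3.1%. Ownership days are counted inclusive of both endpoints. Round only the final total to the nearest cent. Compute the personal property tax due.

Days held (1 January – 29 June 1996): 181 out of 366
Tax = £756,000 × 3.1% × 181/366 = £11,589.9344

£11,589.93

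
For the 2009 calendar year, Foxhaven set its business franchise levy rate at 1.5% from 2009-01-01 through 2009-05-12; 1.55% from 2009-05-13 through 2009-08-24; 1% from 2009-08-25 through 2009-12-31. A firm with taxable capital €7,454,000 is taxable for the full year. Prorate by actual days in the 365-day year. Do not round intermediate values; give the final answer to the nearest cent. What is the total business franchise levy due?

€99,699.80

2009-01-01 to 2009-05-12: 132 days at 1.5% → €7,454,000 × 1.5% × 132/365 = €40,435.3973
2009-05-13 to 2009-08-24: 104 days at 1.55% → €7,454,000 × 1.55% × 104/365 = €32,920.1315
2009-08-25 to 2009-12-31: 129 days at 1% → €7,454,000 × 1% × 129/365 = €26,344.2740
Total = €99,699.8027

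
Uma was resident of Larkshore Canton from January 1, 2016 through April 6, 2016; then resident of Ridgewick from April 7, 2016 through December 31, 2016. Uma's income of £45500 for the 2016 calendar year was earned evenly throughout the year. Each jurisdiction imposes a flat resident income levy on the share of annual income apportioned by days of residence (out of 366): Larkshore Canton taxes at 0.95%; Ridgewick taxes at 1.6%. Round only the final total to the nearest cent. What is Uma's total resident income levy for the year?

Larkshore Canton, January 1 – April 6, 2016: 97 days → £45500 × 0.95% × 97/366 = £114.5581
Ridgewick, April 7 – December 31, 2016: 269 days → £45500 × 1.6% × 269/366 = £535.0601
Total = £649.6182

£649.62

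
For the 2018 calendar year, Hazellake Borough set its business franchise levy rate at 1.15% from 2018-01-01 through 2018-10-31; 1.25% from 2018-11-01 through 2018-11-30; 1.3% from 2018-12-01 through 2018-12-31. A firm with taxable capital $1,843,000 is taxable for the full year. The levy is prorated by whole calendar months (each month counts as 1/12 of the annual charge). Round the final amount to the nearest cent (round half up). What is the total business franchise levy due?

2018-01-01 to 2018-10-31: 10 months at 1.15% → $1,843,000 × 1.15% × 10/12 = $17,662.0833
2018-11-01 to 2018-11-30: 1 month at 1.25% → $1,843,000 × 1.25% × 1/12 = $1,919.7917
2018-12-01 to 2018-12-31: 1 month at 1.3% → $1,843,000 × 1.3% × 1/12 = $1,996.5833
Total = $21,578.4583

$21,578.46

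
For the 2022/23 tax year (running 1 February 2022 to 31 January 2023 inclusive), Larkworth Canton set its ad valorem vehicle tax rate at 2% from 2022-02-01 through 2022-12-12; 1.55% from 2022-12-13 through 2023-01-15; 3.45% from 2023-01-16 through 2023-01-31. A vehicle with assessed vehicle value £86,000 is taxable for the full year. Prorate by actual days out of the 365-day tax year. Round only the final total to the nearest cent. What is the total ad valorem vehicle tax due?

2022-02-01 to 2022-12-12: 315 days at 2% → £86,000 × 2% × 315/365 = £1,484.3836
2022-12-13 to 2023-01-15: 34 days at 1.55% → £86,000 × 1.55% × 34/365 = £124.1699
2023-01-16 to 2023-01-31: 16 days at 3.45% → £86,000 × 3.45% × 16/365 = £130.0603
Total = £1,738.6137

£1,738.61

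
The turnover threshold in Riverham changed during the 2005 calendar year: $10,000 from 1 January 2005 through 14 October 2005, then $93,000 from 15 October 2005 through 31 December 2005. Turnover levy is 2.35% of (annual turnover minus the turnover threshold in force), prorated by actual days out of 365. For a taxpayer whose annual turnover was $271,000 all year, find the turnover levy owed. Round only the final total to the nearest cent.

$5,716.68

1 January – 14 October 2005: 287 days, exemption $10,000 → ($271,000 − $10,000) × 2.35% × 287/365 = $4,822.7795
15 October – 31 December 2005: 78 days, exemption $93,000 → ($271,000 − $93,000) × 2.35% × 78/365 = $893.9014
Total = $5,716.6808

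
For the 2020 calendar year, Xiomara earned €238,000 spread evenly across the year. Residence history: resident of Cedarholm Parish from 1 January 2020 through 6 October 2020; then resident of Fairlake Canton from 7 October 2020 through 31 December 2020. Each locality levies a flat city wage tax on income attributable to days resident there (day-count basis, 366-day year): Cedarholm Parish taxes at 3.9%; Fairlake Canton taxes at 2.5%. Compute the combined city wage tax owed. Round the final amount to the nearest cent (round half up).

Cedarholm Parish, 1 January – 6 October 2020: 280 days → €238,000 × 3.9% × 280/366 = €7,100.9836
Fairlake Canton, 7 October – 31 December 2020: 86 days → €238,000 × 2.5% × 86/366 = €1,398.0874
Total = €8,499.0710

€8,499.07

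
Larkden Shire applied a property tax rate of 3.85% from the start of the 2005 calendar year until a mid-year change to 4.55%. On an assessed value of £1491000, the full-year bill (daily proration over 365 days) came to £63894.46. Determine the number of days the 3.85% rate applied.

Let d = days at the first rate; then 365 − d days at the second rate.
£1491000 × [3.85%·d + 4.55%·(365−d)] / 365 = £63894.46
Solving gives d = 138, so the new rate took effect on 19 May 2005.

138 days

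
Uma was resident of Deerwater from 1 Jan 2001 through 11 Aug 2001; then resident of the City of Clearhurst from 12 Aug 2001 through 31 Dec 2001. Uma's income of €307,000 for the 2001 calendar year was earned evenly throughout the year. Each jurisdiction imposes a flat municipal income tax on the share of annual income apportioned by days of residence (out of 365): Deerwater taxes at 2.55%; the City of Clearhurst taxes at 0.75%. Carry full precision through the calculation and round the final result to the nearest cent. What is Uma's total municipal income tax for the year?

€5,678.66

Deerwater, 1 Jan – 11 Aug 2001: 223 days → €307,000 × 2.55% × 223/365 = €4,782.8918
The City of Clearhurst, 12 Aug – 31 Dec 2001: 142 days → €307,000 × 0.75% × 142/365 = €895.7671
Total = €5,678.6589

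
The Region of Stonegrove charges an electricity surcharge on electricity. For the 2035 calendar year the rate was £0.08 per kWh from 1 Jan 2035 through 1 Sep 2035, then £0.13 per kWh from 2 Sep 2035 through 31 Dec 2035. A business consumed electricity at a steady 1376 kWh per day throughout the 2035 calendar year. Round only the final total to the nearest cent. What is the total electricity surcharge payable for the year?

1 Jan – 1 Sep 2035: 244 days × 1376 kWh/day = 335,744 kWh at £0.08/kWh → £26,859.52
2 Sep – 31 Dec 2035: 121 days × 1376 kWh/day = 166,496 kWh at £0.13/kWh → £21,644.48

£48,504.00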